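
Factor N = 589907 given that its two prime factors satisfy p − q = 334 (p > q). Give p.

Since p = q + 334, we have 589907 = q(q + 334), so q² + 334q − 589907 = 0.
Discriminant: 334² + 4·589907 = 111556 + 2359628 = 2471184; √2471184 = 1572.
q = (−334 + 1572)/2 = 619, and p = q + 334 = 953.
Check: 619 · 953 = 589907.

953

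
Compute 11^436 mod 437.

315

11^1 ≡ 11 (mod 437)
11^2 ≡ 11^2 = 121 ≡ 121 (mod 437)
11^4 ≡ 121^2 = 14641 ≡ 220 (mod 437)
11^8 ≡ 220^2 = 48400 ≡ 330 (mod 437)
11^16 ≡ 330^2 = 108900 ≡ 87 (mod 437)
11^32 ≡ 87^2 = 7569 ≡ 140 (mod 437)
11^64 ≡ 140^2 = 19600 ≡ 372 (mod 437)
11^128 ≡ 372^2 = 138384 ≡ 292 (mod 437)
11^256 ≡ 292^2 = 85264 ≡ 49 (mod 437)
436 = 256 + 128 + 32 + 16 + 4 in binary powers of 2.
So 11^436 ≡ 49 · 292 · 140 · 87 · 220 ≡ 315 (mod 437).
Since 315 ≠ 1, base 11 is a Fermat witness: 437 is composite.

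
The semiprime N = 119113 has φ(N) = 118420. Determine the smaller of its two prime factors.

φ(n) = (p−1)(q−1) = n − (p+q) + 1, so p + q = 119113 − 118420 + 1 = 694.
p and q are the roots of t² − 694t + 119113 = 0.
Discriminant: 694² − 4·119113 = 481636 − 476452 = 5184; √5184 = 72.
q = (694 − 72)/2 = 311, p = (694 + 72)/2 = 383.
Check: 311 · 383 = 119113.

311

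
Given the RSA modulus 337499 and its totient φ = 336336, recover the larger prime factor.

617

φ(n) = (p−1)(q−1) = n − (p+q) + 1, so p + q = 337499 − 336336 + 1 = 1164.
p and q are the roots of t² − 1164t + 337499 = 0.
Discriminant: 1164² − 4·337499 = 1354896 − 1349996 = 4900; √4900 = 70.
q = (1164 − 70)/2 = 547, p = (1164 + 70)/2 = 617.
Check: 547 · 617 = 337499.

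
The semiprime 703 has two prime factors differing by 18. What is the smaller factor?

19

Since p = q + 18, we have 703 = q(q + 18), so q² + 18q − 703 = 0.
Discriminant: 18² + 4·703 = 324 + 2812 = 3136; √3136 = 56.
q = (−18 + 56)/2 = 19, and p = q + 18 = 37.
Check: 19 · 37 = 703.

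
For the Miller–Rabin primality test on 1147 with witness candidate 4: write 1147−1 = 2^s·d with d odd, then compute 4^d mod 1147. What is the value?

529

1147 − 1 = 1146 = 2^1 · 573, so d = 573.
4^1 ≡ 4 (mod 1147)
4^2 ≡ 4^2 = 16 ≡ 16 (mod 1147)
4^4 ≡ 16^2 = 256 ≡ 256 (mod 1147)
4^8 ≡ 256^2 = 65536 ≡ 157 (mod 1147)
4^16 ≡ 157^2 = 24649 ≡ 562 (mod 1147)
4^32 ≡ 562^2 = 315844 ≡ 419 (mod 1147)
4^64 ≡ 419^2 = 175561 ≡ 70 (mod 1147)
4^128 ≡ 70^2 = 4900 ≡ 312 (mod 1147)
4^256 ≡ 312^2 = 97344 ≡ 996 (mod 1147)
4^512 ≡ 996^2 = 992016 ≡ 1008 (mod 1147)
573 = 512 + 32 + 16 + 8 + 4 + 1 in binary powers of 2.
So 4^573 ≡ 1008 · 419 · 562 · 157 · 256 · 4 ≡ 529 (mod 1147).
Squaring chain: 529; never reaches −1, so base 4 is a Miller–Rabin witness that 1147 is composite.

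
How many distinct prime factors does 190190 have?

6

190190 = 2 · 95095
95095 = 5 · 19019
19019 = 7 · 2717
2717 = 11 · 247
247 = 13 · 19
190190 = 2 · 5 · 7 · 11 · 13 · 19, which has 6 distinct prime factors.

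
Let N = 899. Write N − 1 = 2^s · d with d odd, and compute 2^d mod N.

698

899 − 1 = 898 = 2^1 · 449, so d = 449.
2^1 ≡ 2 (mod 899)
2^2 ≡ 2^2 = 4 ≡ 4 (mod 899)
2^4 ≡ 4^2 = 16 ≡ 16 (mod 899)
2^8 ≡ 16^2 = 256 ≡ 256 (mod 899)
2^16 ≡ 256^2 = 65536 ≡ 808 (mod 899)
2^32 ≡ 808^2 = 652864 ≡ 190 (mod 899)
2^64 ≡ 190^2 = 36100 ≡ 140 (mod 899)
2^128 ≡ 140^2 = 19600 ≡ 721 (mod 899)
2^256 ≡ 721^2 = 519841 ≡ 219 (mod 899)
449 = 256 + 128 + 64 + 1 in binary powers of 2.
So 2^449 ≡ 219 · 721 · 140 · 2 ≡ 698 (mod 899).
Squaring chain: 698; never reaches −1, so base 2 is a Miller–Rabin witness that 899 is composite.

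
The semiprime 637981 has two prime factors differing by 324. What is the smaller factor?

653

Since p = q + 324, we have 637981 = q(q + 324), so q² + 324q − 637981 = 0.
Discriminant: 324² + 4·637981 = 104976 + 2551924 = 2656900; √2656900 = 1630.
q = (−324 + 1630)/2 = 653, and p = q + 324 = 977.
Check: 653 · 977 = 637981.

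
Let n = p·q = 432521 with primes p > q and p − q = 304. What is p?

Since p = q + 304, we have 432521 = q(q + 304), so q² + 304q − 432521 = 0.
Discriminant: 304² + 4·432521 = 92416 + 1730084 = 1822500; √1822500 = 1350.
q = (−304 + 1350)/2 = 523, and p = q + 304 = 827.
Check: 523 · 827 = 432521.

827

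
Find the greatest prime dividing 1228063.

53

1228063 = 17 · 72239
72239 = 29 · 2491
2491 = 47 · 53
53 is prime.
So 1228063 = 17 · 29 · 47 · 53; the largest prime factor is 53.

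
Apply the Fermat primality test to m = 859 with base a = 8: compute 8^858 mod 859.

1

8^1 ≡ 8 (mod 859)
8^2 ≡ 8^2 = 64 ≡ 64 (mod 859)
8^4 ≡ 64^2 = 4096 ≡ 660 (mod 859)
8^8 ≡ 660^2 = 435600 ≡ 87 (mod 859)
8^16 ≡ 87^2 = 7569 ≡ 697 (mod 859)
8^32 ≡ 697^2 = 485809 ≡ 474 (mod 859)
8^64 ≡ 474^2 = 224676 ≡ 477 (mod 859)
8^128 ≡ 477^2 = 227529 ≡ 753 (mod 859)
8^256 ≡ 753^2 = 567009 ≡ 69 (mod 859)
8^512 ≡ 69^2 = 4761 ≡ 466 (mod 859)
858 = 512 + 256 + 64 + 16 + 8 + 2 in binary powers of 2.
So 8^858 ≡ 466 · 69 · 477 · 697 · 87 · 64 ≡ 1 (mod 859).
Since the result is 1, base 8 gives no evidence that 859 is composite.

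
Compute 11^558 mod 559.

11^1 ≡ 11 (mod 559)
11^2 ≡ 11^2 = 121 ≡ 121 (mod 559)
11^4 ≡ 121^2 = 14641 ≡ 107 (mod 559)
11^8 ≡ 107^2 = 11449 ≡ 269 (mod 559)
11^16 ≡ 269^2 = 72361 ≡ 250 (mod 559)
11^32 ≡ 250^2 = 62500 ≡ 451 (mod 559)
11^64 ≡ 451^2 = 203401 ≡ 484 (mod 559)
11^128 ≡ 484^2 = 234256 ≡ 35 (mod 559)
11^256 ≡ 35^2 = 1225 ≡ 107 (mod 559)
11^512 ≡ 107^2 = 11449 ≡ 269 (mod 559)
558 = 512 + 32 + 8 + 4 + 2 in binary powers of 2.
So 11^558 ≡ 269 · 451 · 269 · 107 · 121 ≡ 532 (mod 559).
Since 532 ≠ 1, base 11 is a Fermat witness: 559 is composite.

532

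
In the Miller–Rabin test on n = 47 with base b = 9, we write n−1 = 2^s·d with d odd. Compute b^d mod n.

1

47 − 1 = 46 = 2^1 · 23, so d = 23.
9^1 ≡ 9 (mod 47)
9^2 ≡ 9^2 = 81 ≡ 34 (mod 47)
9^4 ≡ 34^2 = 1156 ≡ 28 (mod 47)
9^8 ≡ 28^2 = 784 ≡ 32 (mod 47)
9^16 ≡ 32^2 = 1024 ≡ 37 (mod 47)
23 = 16 + 4 + 2 + 1 in binary powers of 2.
So 9^23 ≡ 37 · 28 · 34 · 9 ≡ 1 (mod 47).
Since 9^d ≡ 1 (mod 47), base 9 does not prove 47 composite.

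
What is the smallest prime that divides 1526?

1526 is even: 2 divides it.

2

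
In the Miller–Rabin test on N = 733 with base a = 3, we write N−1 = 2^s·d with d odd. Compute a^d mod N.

733 − 1 = 732 = 2^2 · 183, so d = 183.
3^1 ≡ 3 (mod 733)
3^2 ≡ 3^2 = 9 ≡ 9 (mod 733)
3^4 ≡ 9^2 = 81 ≡ 81 (mod 733)
3^8 ≡ 81^2 = 6561 ≡ 697 (mod 733)
3^16 ≡ 697^2 = 485809 ≡ 563 (mod 733)
3^32 ≡ 563^2 = 316969 ≡ 313 (mod 733)
3^64 ≡ 313^2 = 97969 ≡ 480 (mod 733)
3^128 ≡ 480^2 = 230400 ≡ 238 (mod 733)
183 = 128 + 32 + 16 + 4 + 2 + 1 in binary powers of 2.
So 3^183 ≡ 238 · 313 · 563 · 81 · 9 · 3 ≡ 1 (mod 733).
Since 3^d ≡ 1 (mod 733), base 3 does not prove 733 composite.

1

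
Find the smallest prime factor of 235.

235 is odd.
Digit sum 10, not divisible by 3.
Ends in 5: divisible by 5.

5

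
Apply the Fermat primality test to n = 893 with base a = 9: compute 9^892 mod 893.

788

9^1 ≡ 9 (mod 893)
9^2 ≡ 9^2 = 81 ≡ 81 (mod 893)
9^4 ≡ 81^2 = 6561 ≡ 310 (mod 893)
9^8 ≡ 310^2 = 96100 ≡ 549 (mod 893)
9^16 ≡ 549^2 = 301401 ≡ 460 (mod 893)
9^32 ≡ 460^2 = 211600 ≡ 852 (mod 893)
9^64 ≡ 852^2 = 725904 ≡ 788 (mod 893)
9^128 ≡ 788^2 = 620944 ≡ 309 (mod 893)
9^256 ≡ 309^2 = 95481 ≡ 823 (mod 893)
9^512 ≡ 823^2 = 677329 ≡ 435 (mod 893)
892 = 512 + 256 + 64 + 32 + 16 + 8 + 4 in binary powers of 2.
So 9^892 ≡ 435 · 823 · 788 · 852 · 460 · 549 · 310 ≡ 788 (mod 893).
Since 788 ≠ 1, base 9 is a Fermat witness: 893 is composite.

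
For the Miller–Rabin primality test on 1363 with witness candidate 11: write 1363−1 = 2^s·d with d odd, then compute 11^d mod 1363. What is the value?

1363 − 1 = 1362 = 2^1 · 681, so d = 681.
11^1 ≡ 11 (mod 1363)
11^2 ≡ 11^2 = 121 ≡ 121 (mod 1363)
11^4 ≡ 121^2 = 14641 ≡ 1011 (mod 1363)
11^8 ≡ 1011^2 = 1022121 ≡ 1234 (mod 1363)
11^16 ≡ 1234^2 = 1522756 ≡ 285 (mod 1363)
11^32 ≡ 285^2 = 81225 ≡ 808 (mod 1363)
11^64 ≡ 808^2 = 652864 ≡ 1350 (mod 1363)
11^128 ≡ 1350^2 = 1822500 ≡ 169 (mod 1363)
11^256 ≡ 169^2 = 28561 ≡ 1301 (mod 1363)
11^512 ≡ 1301^2 = 1692601 ≡ 1118 (mod 1363)
681 = 512 + 128 + 32 + 8 + 1 in binary powers of 2.
So 11^681 ≡ 1118 · 169 · 808 · 1234 · 11 ≡ 872 (mod 1363).
Squaring chain: 872; never reaches −1, so base 11 is a Miller–Rabin witness that 1363 is composite.

872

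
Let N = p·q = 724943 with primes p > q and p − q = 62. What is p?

883

Since p = q + 62, we have 724943 = q(q + 62), so q² + 62q − 724943 = 0.
Discriminant: 62² + 4·724943 = 3844 + 2899772 = 2903616; √2903616 = 1704.
q = (−62 + 1704)/2 = 821, and p = q + 62 = 883.
Check: 821 · 883 = 724943.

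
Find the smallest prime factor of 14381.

14381 is odd.
Digit sum 17, not divisible by 3.
Ends in 1: not divisible by 5.
7: 14381 = 7·2054 + 3
11: 14381 = 11·1307 + 4
13: 14381 = 13·1106 + 3
17: 14381 = 17·845 + 16
19: 14381 = 19·756 + 17
23: 14381 = 23·625 + 6
29: 14381 = 29·495 + 26
31: 14381 = 31·463 + 28
37: 14381 = 37·388 + 25
41: 14381 = 41·350 + 31
43: 14381 = 43·334 + 19
47: 14381 = 47·305 + 46
53: 14381 = 53·271 + 18
59: 14381 = 59·243 + 44
61: 14381 = 61·235 + 46
67: 14381 = 67·214 + 43
71: 14381 = 71·202 + 39
73: 14381 = 73·197

73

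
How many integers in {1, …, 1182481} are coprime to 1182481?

Factor: 1182481 = 41 · 151 · 191.
φ(1182481) = (41−1) · (151−1) · (191−1) = 40 · 150 · 190 = 1140000.

1140000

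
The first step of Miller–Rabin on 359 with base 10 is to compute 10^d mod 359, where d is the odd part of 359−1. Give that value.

359 − 1 = 358 = 2^1 · 179, so d = 179.
10^1 ≡ 10 (mod 359)
10^2 ≡ 10^2 = 100 ≡ 100 (mod 359)
10^4 ≡ 100^2 = 10000 ≡ 307 (mod 359)
10^8 ≡ 307^2 = 94249 ≡ 191 (mod 359)
10^16 ≡ 191^2 = 36481 ≡ 222 (mod 359)
10^32 ≡ 222^2 = 49284 ≡ 101 (mod 359)
10^64 ≡ 101^2 = 10201 ≡ 149 (mod 359)
10^128 ≡ 149^2 = 22201 ≡ 302 (mod 359)
179 = 128 + 32 + 16 + 2 + 1 in binary powers of 2.
So 10^179 ≡ 302 · 101 · 222 · 100 · 10 ≡ 1 (mod 359).
Since 10^d ≡ 1 (mod 359), base 10 does not prove 359 composite.

1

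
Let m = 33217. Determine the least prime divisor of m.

33217 is odd.
Digit sum 16, not divisible by 3.
Ends in 7: not divisible by 5.
7: 33217 = 7·4745 + 2
11: 33217 = 11·3019 + 8
13: 33217 = 13·2555 + 2
17: 33217 = 17·1953 + 16
19: 33217 = 19·1748 + 5
23: 33217 = 23·1444 + 5
29: 33217 = 29·1145 + 12
31: 33217 = 31·1071 + 16
37: 33217 = 37·897 + 28
41: 33217 = 41·810 + 7
43: 33217 = 43·772 + 21
47: 33217 = 47·706 + 35
53: 33217 = 53·626 + 39
59: 33217 = 59·563

59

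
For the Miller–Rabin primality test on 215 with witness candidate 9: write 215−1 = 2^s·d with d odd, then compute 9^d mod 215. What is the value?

124

215 − 1 = 214 = 2^1 · 107, so d = 107.
9^1 ≡ 9 (mod 215)
9^2 ≡ 9^2 = 81 ≡ 81 (mod 215)
9^4 ≡ 81^2 = 6561 ≡ 111 (mod 215)
9^8 ≡ 111^2 = 12321 ≡ 66 (mod 215)
9^16 ≡ 66^2 = 4356 ≡ 56 (mod 215)
9^32 ≡ 56^2 = 3136 ≡ 126 (mod 215)
9^64 ≡ 126^2 = 15876 ≡ 181 (mod 215)
107 = 64 + 32 + 8 + 2 + 1 in binary powers of 2.
So 9^107 ≡ 181 · 126 · 66 · 81 · 9 ≡ 124 (mod 215).
Squaring chain: 124; never reaches −1, so base 9 is a Miller–Rabin witness that 215 is composite.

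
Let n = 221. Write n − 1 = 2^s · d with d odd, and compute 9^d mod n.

87

221 − 1 = 220 = 2^2 · 55, so d = 55.
9^1 ≡ 9 (mod 221)
9^2 ≡ 9^2 = 81 ≡ 81 (mod 221)
9^4 ≡ 81^2 = 6561 ≡ 152 (mod 221)
9^8 ≡ 152^2 = 23104 ≡ 120 (mod 221)
9^16 ≡ 120^2 = 14400 ≡ 35 (mod 221)
9^32 ≡ 35^2 = 1225 ≡ 120 (mod 221)
55 = 32 + 16 + 4 + 2 + 1 in binary powers of 2.
So 9^55 ≡ 120 · 35 · 152 · 81 · 9 ≡ 87 (mod 221).
Squaring chain: 87 → 55; never reaches −1, so base 9 is a Miller–Rabin witness that 221 is composite.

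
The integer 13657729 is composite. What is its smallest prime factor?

13657729 is odd.
Digit sum 40, not divisible by 3.
Ends in 9: not divisible by 5.
7: 13657729 = 7·1951104 + 1
11: 13657729 = 11·1241611 + 8
13: 13657729 = 13·1050594 + 7
17: 13657729 = 17·803395 + 14
19: 13657729 = 19·718827 + 16
23: 13657729 = 23·593814 + 7
29: 13657729 = 29·470956 + 5
31: 13657729 = 31·440571 + 28
37: 13657729 = 37·369127 + 30
41: 13657729 = 41·333115 + 14
43: 13657729 = 43·317621 + 26
47: 13657729 = 47·290589 + 46
53: 13657729 = 53·257693

53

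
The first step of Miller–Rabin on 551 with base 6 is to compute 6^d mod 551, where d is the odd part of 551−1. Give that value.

138

551 − 1 = 550 = 2^1 · 275, so d = 275.
6^1 ≡ 6 (mod 551)
6^2 ≡ 6^2 = 36 ≡ 36 (mod 551)
6^4 ≡ 36^2 = 1296 ≡ 194 (mod 551)
6^8 ≡ 194^2 = 37636 ≡ 168 (mod 551)
6^16 ≡ 168^2 = 28224 ≡ 123 (mod 551)
6^32 ≡ 123^2 = 15129 ≡ 252 (mod 551)
6^64 ≡ 252^2 = 63504 ≡ 139 (mod 551)
6^128 ≡ 139^2 = 19321 ≡ 36 (mod 551)
6^256 ≡ 36^2 = 1296 ≡ 194 (mod 551)
275 = 256 + 16 + 2 + 1 in binary powers of 2.
So 6^275 ≡ 194 · 123 · 36 · 6 ≡ 138 (mod 551).
Squaring chain: 138; never reaches −1, so base 6 is a Miller–Rabin witness that 551 is composite.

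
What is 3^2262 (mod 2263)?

3^1 ≡ 3 (mod 2263)
3^2 ≡ 3^2 = 9 ≡ 9 (mod 2263)
3^4 ≡ 9^2 = 81 ≡ 81 (mod 2263)
3^8 ≡ 81^2 = 6561 ≡ 2035 (mod 2263)
3^16 ≡ 2035^2 = 4141225 ≡ 2198 (mod 2263)
3^32 ≡ 2198^2 = 4831204 ≡ 1962 (mod 2263)
3^64 ≡ 1962^2 = 3849444 ≡ 81 (mod 2263)
3^128 ≡ 81^2 = 6561 ≡ 2035 (mod 2263)
3^256 ≡ 2035^2 = 4141225 ≡ 2198 (mod 2263)
3^512 ≡ 2198^2 = 4831204 ≡ 1962 (mod 2263)
3^1024 ≡ 1962^2 = 3849444 ≡ 81 (mod 2263)
3^2048 ≡ 81^2 = 6561 ≡ 2035 (mod 2263)
2262 = 2048 + 128 + 64 + 16 + 4 + 2 in binary powers of 2.
So 3^2262 ≡ 2035 · 2035 · 81 · 2198 · 81 · 9 ≡ 2116 (mod 2263).
Since 2116 ≠ 1, base 3 is a Fermat witness: 2263 is composite.

2116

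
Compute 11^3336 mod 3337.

1352

11^1 ≡ 11 (mod 3337)
11^2 ≡ 11^2 = 121 ≡ 121 (mod 3337)
11^4 ≡ 121^2 = 14641 ≡ 1293 (mod 3337)
11^8 ≡ 1293^2 = 1671849 ≡ 12 (mod 3337)
11^16 ≡ 12^2 = 144 ≡ 144 (mod 3337)
11^32 ≡ 144^2 = 20736 ≡ 714 (mod 3337)
11^64 ≡ 714^2 = 509796 ≡ 2572 (mod 3337)
11^128 ≡ 2572^2 = 6615184 ≡ 1250 (mod 3337)
11^256 ≡ 1250^2 = 1562500 ≡ 784 (mod 3337)
11^512 ≡ 784^2 = 614656 ≡ 648 (mod 3337)
11^1024 ≡ 648^2 = 419904 ≡ 2779 (mod 3337)
11^2048 ≡ 2779^2 = 7722841 ≡ 1023 (mod 3337)
3336 = 2048 + 1024 + 256 + 8 in binary powers of 2.
So 11^3336 ≡ 1023 · 2779 · 784 · 12 ≡ 1352 (mod 3337).
Since 1352 ≠ 1, base 11 is a Fermat witness: 3337 is composite.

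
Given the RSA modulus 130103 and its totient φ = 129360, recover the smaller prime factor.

281

φ(n) = (p−1)(q−1) = n − (p+q) + 1, so p + q = 130103 − 129360 + 1 = 744.
p and q are the roots of t² − 744t + 130103 = 0.
Discriminant: 744² − 4·130103 = 553536 − 520412 = 33124; √33124 = 182.
q = (744 − 182)/2 = 281, p = (744 + 182)/2 = 463.
Check: 281 · 463 = 130103.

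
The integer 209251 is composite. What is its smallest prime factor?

7

209251 is odd.
Digit sum 19, not divisible by 3.
Ends in 1: not divisible by 5.
7: 209251 = 7·29893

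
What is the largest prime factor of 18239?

61

18239 = 13 · 1403
1403 = 23 · 61
61 is prime.
So 18239 = 13 · 23 · 61; the largest prime factor is 61.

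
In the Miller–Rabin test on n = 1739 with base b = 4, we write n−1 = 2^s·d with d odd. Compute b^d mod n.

1739 − 1 = 1738 = 2^1 · 869, so d = 869.
4^1 ≡ 4 (mod 1739)
4^2 ≡ 4^2 = 16 ≡ 16 (mod 1739)
4^4 ≡ 16^2 = 256 ≡ 256 (mod 1739)
4^8 ≡ 256^2 = 65536 ≡ 1193 (mod 1739)
4^16 ≡ 1193^2 = 1423249 ≡ 747 (mod 1739)
4^32 ≡ 747^2 = 558009 ≡ 1529 (mod 1739)
4^64 ≡ 1529^2 = 2337841 ≡ 625 (mod 1739)
4^128 ≡ 625^2 = 390625 ≡ 1089 (mod 1739)
4^256 ≡ 1089^2 = 1185921 ≡ 1662 (mod 1739)
4^512 ≡ 1662^2 = 2762244 ≡ 712 (mod 1739)
869 = 512 + 256 + 64 + 32 + 4 + 1 in binary powers of 2.
So 4^869 ≡ 712 · 1662 · 625 · 1529 · 256 · 4 ≡ 1283 (mod 1739).
Squaring chain: 1283; never reaches −1, so base 4 is a Miller–Rabin witness that 1739 is composite.

1283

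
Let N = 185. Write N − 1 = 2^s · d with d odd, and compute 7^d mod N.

185 − 1 = 184 = 2^3 · 23, so d = 23.
7^1 ≡ 7 (mod 185)
7^2 ≡ 7^2 = 49 ≡ 49 (mod 185)
7^4 ≡ 49^2 = 2401 ≡ 181 (mod 185)
7^8 ≡ 181^2 = 32761 ≡ 16 (mod 185)
7^16 ≡ 16^2 = 256 ≡ 71 (mod 185)
23 = 16 + 4 + 2 + 1 in binary powers of 2.
So 7^23 ≡ 71 · 181 · 49 · 7 ≡ 83 (mod 185).
Squaring chain: 83 → 44 → 86; never reaches −1, so base 7 is a Miller–Rabin witness that 185 is composite.

83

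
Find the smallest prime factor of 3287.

3287 is odd.
Digit sum 20, not divisible by 3.
Ends in 7: not divisible by 5.
7: 3287 = 7·469 + 4
11: 3287 = 11·298 + 9
13: 3287 = 13·252 + 11
17: 3287 = 17·193 + 6
19: 3287 = 19·173

19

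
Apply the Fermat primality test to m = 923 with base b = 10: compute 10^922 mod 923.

302

10^1 ≡ 10 (mod 923)
10^2 ≡ 10^2 = 100 ≡ 100 (mod 923)
10^4 ≡ 100^2 = 10000 ≡ 770 (mod 923)
10^8 ≡ 770^2 = 592900 ≡ 334 (mod 923)
10^16 ≡ 334^2 = 111556 ≡ 796 (mod 923)
10^32 ≡ 796^2 = 633616 ≡ 438 (mod 923)
10^64 ≡ 438^2 = 191844 ≡ 783 (mod 923)
10^128 ≡ 783^2 = 613089 ≡ 217 (mod 923)
10^256 ≡ 217^2 = 47089 ≡ 16 (mod 923)
10^512 ≡ 16^2 = 256 ≡ 256 (mod 923)
922 = 512 + 256 + 128 + 16 + 8 + 2 in binary powers of 2.
So 10^922 ≡ 256 · 16 · 217 · 796 · 334 · 100 ≡ 302 (mod 923).
Since 302 ≠ 1, base 10 is a Fermat witness: 923 is composite.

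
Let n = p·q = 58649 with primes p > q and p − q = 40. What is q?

Since p = q + 40, we have 58649 = q(q + 40), so q² + 40q − 58649 = 0.
Discriminant: 40² + 4·58649 = 1600 + 234596 = 236196; √236196 = 486.
q = (−40 + 486)/2 = 223, and p = q + 40 = 263.
Check: 223 · 263 = 58649.

223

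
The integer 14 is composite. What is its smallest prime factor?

14 is even: 2 divides it.

2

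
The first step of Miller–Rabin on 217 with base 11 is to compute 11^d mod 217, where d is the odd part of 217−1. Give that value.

217 − 1 = 216 = 2^3 · 27, so d = 27.
11^1 ≡ 11 (mod 217)
11^2 ≡ 11^2 = 121 ≡ 121 (mod 217)
11^4 ≡ 121^2 = 14641 ≡ 102 (mod 217)
11^8 ≡ 102^2 = 10404 ≡ 205 (mod 217)
11^16 ≡ 205^2 = 42025 ≡ 144 (mod 217)
27 = 16 + 8 + 2 + 1 in binary powers of 2.
So 11^27 ≡ 144 · 205 · 121 · 11 ≡ 15 (mod 217).
Squaring chain: 15 → 8 → 64; never reaches −1, so base 11 is a Miller–Rabin witness that 217 is composite.

15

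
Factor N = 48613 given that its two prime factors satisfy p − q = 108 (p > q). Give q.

173

Since p = q + 108, we have 48613 = q(q + 108), so q² + 108q − 48613 = 0.
Discriminant: 108² + 4·48613 = 11664 + 194452 = 206116; √206116 = 454.
q = (−108 + 454)/2 = 173, and p = q + 108 = 281.
Check: 173 · 281 = 48613.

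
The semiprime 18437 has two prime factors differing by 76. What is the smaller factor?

Since p = q + 76, we have 18437 = q(q + 76), so q² + 76q − 18437 = 0.
Discriminant: 76² + 4·18437 = 5776 + 73748 = 79524; √79524 = 282.
q = (−76 + 282)/2 = 103, and p = q + 76 = 179.
Check: 103 · 179 = 18437.

103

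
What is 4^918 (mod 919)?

1

4^1 ≡ 4 (mod 919)
4^2 ≡ 4^2 = 16 ≡ 16 (mod 919)
4^4 ≡ 16^2 = 256 ≡ 256 (mod 919)
4^8 ≡ 256^2 = 65536 ≡ 287 (mod 919)
4^16 ≡ 287^2 = 82369 ≡ 578 (mod 919)
4^32 ≡ 578^2 = 334084 ≡ 487 (mod 919)
4^64 ≡ 487^2 = 237169 ≡ 67 (mod 919)
4^128 ≡ 67^2 = 4489 ≡ 813 (mod 919)
4^256 ≡ 813^2 = 660969 ≡ 208 (mod 919)
4^512 ≡ 208^2 = 43264 ≡ 71 (mod 919)
918 = 512 + 256 + 128 + 16 + 4 + 2 in binary powers of 2.
So 4^918 ≡ 71 · 208 · 813 · 578 · 256 · 16 ≡ 1 (mod 919).
Since the result is 1, base 4 gives no evidence that 919 is composite.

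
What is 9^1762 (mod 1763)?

1393

9^1 ≡ 9 (mod 1763)
9^2 ≡ 9^2 = 81 ≡ 81 (mod 1763)
9^4 ≡ 81^2 = 6561 ≡ 1272 (mod 1763)
9^8 ≡ 1272^2 = 1617984 ≡ 1313 (mod 1763)
9^16 ≡ 1313^2 = 1723969 ≡ 1518 (mod 1763)
9^32 ≡ 1518^2 = 2304324 ≡ 83 (mod 1763)
9^64 ≡ 83^2 = 6889 ≡ 1600 (mod 1763)
9^128 ≡ 1600^2 = 2560000 ≡ 124 (mod 1763)
9^256 ≡ 124^2 = 15376 ≡ 1272 (mod 1763)
9^512 ≡ 1272^2 = 1617984 ≡ 1313 (mod 1763)
9^1024 ≡ 1313^2 = 1723969 ≡ 1518 (mod 1763)
1762 = 1024 + 512 + 128 + 64 + 32 + 2 in binary powers of 2.
So 9^1762 ≡ 1518 · 1313 · 124 · 1600 · 83 · 81 ≡ 1393 (mod 1763).
Since 1393 ≠ 1, base 9 is a Fermat witness: 1763 is composite.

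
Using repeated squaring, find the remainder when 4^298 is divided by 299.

4^1 ≡ 4 (mod 299)
4^2 ≡ 4^2 = 16 ≡ 16 (mod 299)
4^4 ≡ 16^2 = 256 ≡ 256 (mod 299)
4^8 ≡ 256^2 = 65536 ≡ 55 (mod 299)
4^16 ≡ 55^2 = 3025 ≡ 35 (mod 299)
4^32 ≡ 35^2 = 1225 ≡ 29 (mod 299)
4^64 ≡ 29^2 = 841 ≡ 243 (mod 299)
4^128 ≡ 243^2 = 59049 ≡ 146 (mod 299)
4^256 ≡ 146^2 = 21316 ≡ 87 (mod 299)
298 = 256 + 32 + 8 + 2 in binary powers of 2.
So 4^298 ≡ 87 · 29 · 55 · 16 ≡ 165 (mod 299).
Since 165 ≠ 1, base 4 is a Fermat witness: 299 is composite.

165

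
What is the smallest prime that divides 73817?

97

73817 is odd.
Digit sum 26, not divisible by 3.
Ends in 7: not divisible by 5.
7: 73817 = 7·10545 + 2
11: 73817 = 11·6710 + 7
13: 73817 = 13·5678 + 3
17: 73817 = 17·4342 + 3
19: 73817 = 19·3885 + 2
23: 73817 = 23·3209 + 10
29: 73817 = 29·2545 + 12
31: 73817 = 31·2381 + 6
37: 73817 = 37·1995 + 2
41: 73817 = 41·1800 + 17
43: 73817 = 43·1716 + 29
47: 73817 = 47·1570 + 27
53: 73817 = 53·1392 + 41
59: 73817 = 59·1251 + 8
61: 73817 = 61·1210 + 7
67: 73817 = 67·1101 + 50
71: 73817 = 71·1039 + 48
73: 73817 = 73·1011 + 14
79: 73817 = 79·934 + 31
83: 73817 = 83·889 + 30
89: 73817 = 89·829 + 36
97: 73817 = 97·761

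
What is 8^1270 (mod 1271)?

1024

8^1 ≡ 8 (mod 1271)
8^2 ≡ 8^2 = 64 ≡ 64 (mod 1271)
8^4 ≡ 64^2 = 4096 ≡ 283 (mod 1271)
8^8 ≡ 283^2 = 80089 ≡ 16 (mod 1271)
8^16 ≡ 16^2 = 256 ≡ 256 (mod 1271)
8^32 ≡ 256^2 = 65536 ≡ 715 (mod 1271)
8^64 ≡ 715^2 = 511225 ≡ 283 (mod 1271)
8^128 ≡ 283^2 = 80089 ≡ 16 (mod 1271)
8^256 ≡ 16^2 = 256 ≡ 256 (mod 1271)
8^512 ≡ 256^2 = 65536 ≡ 715 (mod 1271)
8^1024 ≡ 715^2 = 511225 ≡ 283 (mod 1271)
1270 = 1024 + 128 + 64 + 32 + 16 + 4 + 2 in binary powers of 2.
So 8^1270 ≡ 283 · 16 · 283 · 715 · 256 · 283 · 64 ≡ 1024 (mod 1271).
Since 1024 ≠ 1, base 8 is a Fermat witness: 1271 is composite.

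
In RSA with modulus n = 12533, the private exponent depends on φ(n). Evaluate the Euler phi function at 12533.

12300

Factor: 12533 = 83 · 151.
φ(12533) = (83−1) · (151−1) = 82 · 150 = 12300.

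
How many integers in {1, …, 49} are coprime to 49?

42

Factor: 49 = 7^2.
φ(49) = 7^1·(7−1) = 42.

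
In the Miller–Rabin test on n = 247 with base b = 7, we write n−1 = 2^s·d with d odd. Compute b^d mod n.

96

247 − 1 = 246 = 2^1 · 123, so d = 123.
7^1 ≡ 7 (mod 247)
7^2 ≡ 7^2 = 49 ≡ 49 (mod 247)
7^4 ≡ 49^2 = 2401 ≡ 178 (mod 247)
7^8 ≡ 178^2 = 31684 ≡ 68 (mod 247)
7^16 ≡ 68^2 = 4624 ≡ 178 (mod 247)
7^32 ≡ 178^2 = 31684 ≡ 68 (mod 247)
7^64 ≡ 68^2 = 4624 ≡ 178 (mod 247)
123 = 64 + 32 + 16 + 8 + 2 + 1 in binary powers of 2.
So 7^123 ≡ 178 · 68 · 178 · 68 · 49 · 7 ≡ 96 (mod 247).
Squaring chain: 96; never reaches −1, so base 7 is a Miller–Rabin witness that 247 is composite.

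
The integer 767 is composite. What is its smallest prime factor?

767 is odd.
Digit sum 20, not divisible by 3.
Ends in 7: not divisible by 5.
7: 767 = 7·109 + 4
11: 767 = 11·69 + 8
13: 767 = 13·59

13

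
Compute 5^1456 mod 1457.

5^1 ≡ 5 (mod 1457)
5^2 ≡ 5^2 = 25 ≡ 25 (mod 1457)
5^4 ≡ 25^2 = 625 ≡ 625 (mod 1457)
5^8 ≡ 625^2 = 390625 ≡ 149 (mod 1457)
5^16 ≡ 149^2 = 22201 ≡ 346 (mod 1457)
5^32 ≡ 346^2 = 119716 ≡ 242 (mod 1457)
5^64 ≡ 242^2 = 58564 ≡ 284 (mod 1457)
5^128 ≡ 284^2 = 80656 ≡ 521 (mod 1457)
5^256 ≡ 521^2 = 271441 ≡ 439 (mod 1457)
5^512 ≡ 439^2 = 192721 ≡ 397 (mod 1457)
5^1024 ≡ 397^2 = 157609 ≡ 253 (mod 1457)
1456 = 1024 + 256 + 128 + 32 + 16 in binary powers of 2.
So 5^1456 ≡ 253 · 439 · 521 · 242 · 346 ≡ 36 (mod 1457).
Since 36 ≠ 1, base 5 is a Fermat witness: 1457 is composite.

36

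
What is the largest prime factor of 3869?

3869 = 53 · 73
73 is prime.
So 3869 = 53 · 73; the largest prime factor is 73.

73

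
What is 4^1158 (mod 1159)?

4^1 ≡ 4 (mod 1159)
4^2 ≡ 4^2 = 16 ≡ 16 (mod 1159)
4^4 ≡ 16^2 = 256 ≡ 256 (mod 1159)
4^8 ≡ 256^2 = 65536 ≡ 632 (mod 1159)
4^16 ≡ 632^2 = 399424 ≡ 728 (mod 1159)
4^32 ≡ 728^2 = 529984 ≡ 321 (mod 1159)
4^64 ≡ 321^2 = 103041 ≡ 1049 (mod 1159)
4^128 ≡ 1049^2 = 1100401 ≡ 510 (mod 1159)
4^256 ≡ 510^2 = 260100 ≡ 484 (mod 1159)
4^512 ≡ 484^2 = 234256 ≡ 138 (mod 1159)
4^1024 ≡ 138^2 = 19044 ≡ 500 (mod 1159)
1158 = 1024 + 128 + 4 + 2 in binary powers of 2.
So 4^1158 ≡ 500 · 510 · 256 · 16 ≡ 790 (mod 1159).
Since 790 ≠ 1, base 4 is a Fermat witness: 1159 is composite.

790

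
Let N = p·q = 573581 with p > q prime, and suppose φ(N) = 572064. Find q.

709

φ(n) = (p−1)(q−1) = n − (p+q) + 1, so p + q = 573581 − 572064 + 1 = 1518.
p and q are the roots of t² − 1518t + 573581 = 0.
Discriminant: 1518² − 4·573581 = 2304324 − 2294324 = 10000; √10000 = 100.
q = (1518 − 100)/2 = 709, p = (1518 + 100)/2 = 809.
Check: 709 · 809 = 573581.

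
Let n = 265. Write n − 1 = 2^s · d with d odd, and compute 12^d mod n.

265 − 1 = 264 = 2^3 · 33, so d = 33.
12^1 ≡ 12 (mod 265)
12^2 ≡ 12^2 = 144 ≡ 144 (mod 265)
12^4 ≡ 144^2 = 20736 ≡ 66 (mod 265)
12^8 ≡ 66^2 = 4356 ≡ 116 (mod 265)
12^16 ≡ 116^2 = 13456 ≡ 206 (mod 265)
12^32 ≡ 206^2 = 42436 ≡ 36 (mod 265)
33 = 32 + 1 in binary powers of 2.
So 12^33 ≡ 36 · 12 ≡ 167 (mod 265).
Squaring chain: 167 → 64 → 121; never reaches −1, so base 12 is a Miller–Rabin witness that 265 is composite.

167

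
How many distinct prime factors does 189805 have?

189805 = 5 · 37961
37961 = 7 · 5423
5423 = 11 · 493
493 = 17 · 29
189805 = 5 · 7 · 11 · 17 · 29, which has 5 distinct prime factors.

5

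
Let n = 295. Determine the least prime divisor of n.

5

295 is odd.
Digit sum 16, not divisible by 3.
Ends in 5: divisible by 5.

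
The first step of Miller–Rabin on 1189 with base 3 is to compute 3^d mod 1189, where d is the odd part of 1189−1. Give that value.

1189 − 1 = 1188 = 2^2 · 297, so d = 297.
3^1 ≡ 3 (mod 1189)
3^2 ≡ 3^2 = 9 ≡ 9 (mod 1189)
3^4 ≡ 9^2 = 81 ≡ 81 (mod 1189)
3^8 ≡ 81^2 = 6561 ≡ 616 (mod 1189)
3^16 ≡ 616^2 = 379456 ≡ 165 (mod 1189)
3^32 ≡ 165^2 = 27225 ≡ 1067 (mod 1189)
3^64 ≡ 1067^2 = 1138489 ≡ 616 (mod 1189)
3^128 ≡ 616^2 = 379456 ≡ 165 (mod 1189)
3^256 ≡ 165^2 = 27225 ≡ 1067 (mod 1189)
297 = 256 + 32 + 8 + 1 in binary powers of 2.
So 3^297 ≡ 1067 · 1067 · 616 · 3 ≡ 495 (mod 1189).
Squaring chain: 495 → 91; never reaches −1, so base 3 is a Miller–Rabin witness that 1189 is composite.

495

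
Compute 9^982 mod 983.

1

9^1 ≡ 9 (mod 983)
9^2 ≡ 9^2 = 81 ≡ 81 (mod 983)
9^4 ≡ 81^2 = 6561 ≡ 663 (mod 983)
9^8 ≡ 663^2 = 439569 ≡ 168 (mod 983)
9^16 ≡ 168^2 = 28224 ≡ 700 (mod 983)
9^32 ≡ 700^2 = 490000 ≡ 466 (mod 983)
9^64 ≡ 466^2 = 217156 ≡ 896 (mod 983)
9^128 ≡ 896^2 = 802816 ≡ 688 (mod 983)
9^256 ≡ 688^2 = 473344 ≡ 521 (mod 983)
9^512 ≡ 521^2 = 271441 ≡ 133 (mod 983)
982 = 512 + 256 + 128 + 64 + 16 + 4 + 2 in binary powers of 2.
So 9^982 ≡ 133 · 521 · 688 · 896 · 700 · 663 · 81 ≡ 1 (mod 983).
Since the result is 1, base 9 gives no evidence that 983 is composite.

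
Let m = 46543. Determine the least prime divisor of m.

7

46543 is odd.
Digit sum 22, not divisible by 3.
Ends in 3: not divisible by 5.
7: 46543 = 7·6649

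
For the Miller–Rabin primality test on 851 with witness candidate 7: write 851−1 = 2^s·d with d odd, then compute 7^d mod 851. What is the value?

419

851 − 1 = 850 = 2^1 · 425, so d = 425.
7^1 ≡ 7 (mod 851)
7^2 ≡ 7^2 = 49 ≡ 49 (mod 851)
7^4 ≡ 49^2 = 2401 ≡ 699 (mod 851)
7^8 ≡ 699^2 = 488601 ≡ 127 (mod 851)
7^16 ≡ 127^2 = 16129 ≡ 811 (mod 851)
7^32 ≡ 811^2 = 657721 ≡ 749 (mod 851)
7^64 ≡ 749^2 = 561001 ≡ 192 (mod 851)
7^128 ≡ 192^2 = 36864 ≡ 271 (mod 851)
7^256 ≡ 271^2 = 73441 ≡ 255 (mod 851)
425 = 256 + 128 + 32 + 8 + 1 in binary powers of 2.
So 7^425 ≡ 255 · 271 · 749 · 127 · 7 ≡ 419 (mod 851).
Squaring chain: 419; never reaches −1, so base 7 is a Miller–Rabin witness that 851 is composite.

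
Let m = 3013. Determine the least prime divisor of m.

23

3013 is odd.
Digit sum 7, not divisible by 3.
Ends in 3: not divisible by 5.
7: 3013 = 7·430 + 3
11: 3013 = 11·273 + 10
13: 3013 = 13·231 + 10
17: 3013 = 17·177 + 4
19: 3013 = 19·158 + 11
23: 3013 = 23·131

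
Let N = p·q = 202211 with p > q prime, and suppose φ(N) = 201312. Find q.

φ(n) = (p−1)(q−1) = n − (p+q) + 1, so p + q = 202211 − 201312 + 1 = 900.
p and q are the roots of t² − 900t + 202211 = 0.
Discriminant: 900² − 4·202211 = 810000 − 808844 = 1156; √1156 = 34.
q = (900 − 34)/2 = 433, p = (900 + 34)/2 = 467.
Check: 433 · 467 = 202211.

433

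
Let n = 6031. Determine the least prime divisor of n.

6031 is odd.
Digit sum 10, not divisible by 3.
Ends in 1: not divisible by 5.
7: 6031 = 7·861 + 4
11: 6031 = 11·548 + 3
13: 6031 = 13·463 + 12
17: 6031 = 17·354 + 13
19: 6031 = 19·317 + 8
23: 6031 = 23·262 + 5
29: 6031 = 29·207 + 28
31: 6031 = 31·194 + 17
37: 6031 = 37·163

37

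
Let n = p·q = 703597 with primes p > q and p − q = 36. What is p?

Since p = q + 36, we have 703597 = q(q + 36), so q² + 36q − 703597 = 0.
Discriminant: 36² + 4·703597 = 1296 + 2814388 = 2815684; √2815684 = 1678.
q = (−36 + 1678)/2 = 821, and p = q + 36 = 857.
Check: 821 · 857 = 703597.

857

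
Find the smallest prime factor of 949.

949 is odd.
Digit sum 22, not divisible by 3.
Ends in 9: not divisible by 5.
7: 949 = 7·135 + 4
11: 949 = 11·86 + 3
13: 949 = 13·73

13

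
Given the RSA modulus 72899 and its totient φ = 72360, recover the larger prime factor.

271

φ(n) = (p−1)(q−1) = n − (p+q) + 1, so p + q = 72899 − 72360 + 1 = 540.
p and q are the roots of t² − 540t + 72899 = 0.
Discriminant: 540² − 4·72899 = 291600 − 291596 = 4; √4 = 2.
q = (540 − 2)/2 = 269, p = (540 + 2)/2 = 271.
Check: 269 · 271 = 72899.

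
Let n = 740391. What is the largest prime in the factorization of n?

89

740391 = 3 · 246797
246797 = 47 · 5251
5251 = 59 · 89
89 is prime.
So 740391 = 3 · 47 · 59 · 89; the largest prime factor is 89.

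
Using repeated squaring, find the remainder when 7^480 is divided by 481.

7^1 ≡ 7 (mod 481)
7^2 ≡ 7^2 = 49 ≡ 49 (mod 481)
7^4 ≡ 49^2 = 2401 ≡ 477 (mod 481)
7^8 ≡ 477^2 = 227529 ≡ 16 (mod 481)
7^16 ≡ 16^2 = 256 ≡ 256 (mod 481)
7^32 ≡ 256^2 = 65536 ≡ 120 (mod 481)
7^64 ≡ 120^2 = 14400 ≡ 451 (mod 481)
7^128 ≡ 451^2 = 203401 ≡ 419 (mod 481)
7^256 ≡ 419^2 = 175561 ≡ 477 (mod 481)
480 = 256 + 128 + 64 + 32 in binary powers of 2.
So 7^480 ≡ 477 · 419 · 451 · 120 ≡ 417 (mod 481).
Since 417 ≠ 1, base 7 is a Fermat witness: 481 is composite.

417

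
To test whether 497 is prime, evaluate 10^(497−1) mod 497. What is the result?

10^1 ≡ 10 (mod 497)
10^2 ≡ 10^2 = 100 ≡ 100 (mod 497)
10^4 ≡ 100^2 = 10000 ≡ 60 (mod 497)
10^8 ≡ 60^2 = 3600 ≡ 121 (mod 497)
10^16 ≡ 121^2 = 14641 ≡ 228 (mod 497)
10^32 ≡ 228^2 = 51984 ≡ 296 (mod 497)
10^64 ≡ 296^2 = 87616 ≡ 144 (mod 497)
10^128 ≡ 144^2 = 20736 ≡ 359 (mod 497)
10^256 ≡ 359^2 = 128881 ≡ 158 (mod 497)
496 = 256 + 128 + 64 + 32 + 16 in binary powers of 2.
So 10^496 ≡ 158 · 359 · 144 · 296 · 228 ≡ 249 (mod 497).
Since 249 ≠ 1, base 10 is a Fermat witness: 497 is composite.

249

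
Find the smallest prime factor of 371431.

19

371431 is odd.
Digit sum 19, not divisible by 3.
Ends in 1: not divisible by 5.
7: 371431 = 7·53061 + 4
11: 371431 = 11·33766 + 5
13: 371431 = 13·28571 + 8
17: 371431 = 17·21848 + 15
19: 371431 = 19·19549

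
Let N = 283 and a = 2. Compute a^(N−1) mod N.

1

2^1 ≡ 2 (mod 283)
2^2 ≡ 2^2 = 4 ≡ 4 (mod 283)
2^4 ≡ 4^2 = 16 ≡ 16 (mod 283)
2^8 ≡ 16^2 = 256 ≡ 256 (mod 283)
2^16 ≡ 256^2 = 65536 ≡ 163 (mod 283)
2^32 ≡ 163^2 = 26569 ≡ 250 (mod 283)
2^64 ≡ 250^2 = 62500 ≡ 240 (mod 283)
2^128 ≡ 240^2 = 57600 ≡ 151 (mod 283)
2^256 ≡ 151^2 = 22801 ≡ 161 (mod 283)
282 = 256 + 16 + 8 + 2 in binary powers of 2.
So 2^282 ≡ 161 · 163 · 256 · 4 ≡ 1 (mod 283).
Since the result is 1, base 2 gives no evidence that 283 is composite.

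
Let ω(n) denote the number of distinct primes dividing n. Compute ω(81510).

6

81510 = 2 · 40755
40755 = 3 · 13585
13585 = 5 · 2717
2717 = 11 · 247
247 = 13 · 19
81510 = 2 · 3 · 5 · 11 · 13 · 19, which has 6 distinct prime factors.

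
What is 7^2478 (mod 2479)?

528

7^1 ≡ 7 (mod 2479)
7^2 ≡ 7^2 = 49 ≡ 49 (mod 2479)
7^4 ≡ 49^2 = 2401 ≡ 2401 (mod 2479)
7^8 ≡ 2401^2 = 5764801 ≡ 1126 (mod 2479)
7^16 ≡ 1126^2 = 1267876 ≡ 1107 (mod 2479)
7^32 ≡ 1107^2 = 1225449 ≡ 823 (mod 2479)
7^64 ≡ 823^2 = 677329 ≡ 562 (mod 2479)
7^128 ≡ 562^2 = 315844 ≡ 1011 (mod 2479)
7^256 ≡ 1011^2 = 1022121 ≡ 773 (mod 2479)
7^512 ≡ 773^2 = 597529 ≡ 90 (mod 2479)
7^1024 ≡ 90^2 = 8100 ≡ 663 (mod 2479)
7^2048 ≡ 663^2 = 439569 ≡ 786 (mod 2479)
2478 = 2048 + 256 + 128 + 32 + 8 + 4 + 2 in binary powers of 2.
So 7^2478 ≡ 786 · 773 · 1011 · 823 · 1126 · 2401 · 49 ≡ 528 (mod 2479).
Since 528 ≠ 1, base 7 is a Fermat witness: 2479 is composite.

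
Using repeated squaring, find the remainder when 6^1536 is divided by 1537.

6^1 ≡ 6 (mod 1537)
6^2 ≡ 6^2 = 36 ≡ 36 (mod 1537)
6^4 ≡ 36^2 = 1296 ≡ 1296 (mod 1537)
6^8 ≡ 1296^2 = 1679616 ≡ 1212 (mod 1537)
6^16 ≡ 1212^2 = 1468944 ≡ 1109 (mod 1537)
6^32 ≡ 1109^2 = 1229881 ≡ 281 (mod 1537)
6^64 ≡ 281^2 = 78961 ≡ 574 (mod 1537)
6^128 ≡ 574^2 = 329476 ≡ 558 (mod 1537)
6^256 ≡ 558^2 = 311364 ≡ 890 (mod 1537)
6^512 ≡ 890^2 = 792100 ≡ 545 (mod 1537)
6^1024 ≡ 545^2 = 297025 ≡ 384 (mod 1537)
1536 = 1024 + 512 in binary powers of 2.
So 6^1536 ≡ 384 · 545 ≡ 248 (mod 1537).
Since 248 ≠ 1, base 6 is a Fermat witness: 1537 is composite.

248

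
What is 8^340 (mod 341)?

1

8^1 ≡ 8 (mod 341)
8^2 ≡ 8^2 = 64 ≡ 64 (mod 341)
8^4 ≡ 64^2 = 4096 ≡ 4 (mod 341)
8^8 ≡ 4^2 = 16 ≡ 16 (mod 341)
8^16 ≡ 16^2 = 256 ≡ 256 (mod 341)
8^32 ≡ 256^2 = 65536 ≡ 64 (mod 341)
8^64 ≡ 64^2 = 4096 ≡ 4 (mod 341)
8^128 ≡ 4^2 = 16 ≡ 16 (mod 341)
8^256 ≡ 16^2 = 256 ≡ 256 (mod 341)
340 = 256 + 64 + 16 + 4 in binary powers of 2.
So 8^340 ≡ 256 · 4 · 256 · 4 ≡ 1 (mod 341).
Since the result is 1, base 8 gives no evidence that 341 is composite.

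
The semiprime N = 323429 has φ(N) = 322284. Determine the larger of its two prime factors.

643

φ(n) = (p−1)(q−1) = n − (p+q) + 1, so p + q = 323429 − 322284 + 1 = 1146.
p and q are the roots of t² − 1146t + 323429 = 0.
Discriminant: 1146² − 4·323429 = 1313316 − 1293716 = 19600; √19600 = 140.
q = (1146 − 140)/2 = 503, p = (1146 + 140)/2 = 643.
Check: 503 · 643 = 323429.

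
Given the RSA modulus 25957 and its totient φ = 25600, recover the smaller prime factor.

φ(n) = (p−1)(q−1) = n − (p+q) + 1, so p + q = 25957 − 25600 + 1 = 358.
p and q are the roots of t² − 358t + 25957 = 0.
Discriminant: 358² − 4·25957 = 128164 − 103828 = 24336; √24336 = 156.
q = (358 − 156)/2 = 101, p = (358 + 156)/2 = 257.
Check: 101 · 257 = 25957.

101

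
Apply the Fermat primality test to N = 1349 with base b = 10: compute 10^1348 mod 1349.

10^1 ≡ 10 (mod 1349)
10^2 ≡ 10^2 = 100 ≡ 100 (mod 1349)
10^4 ≡ 100^2 = 10000 ≡ 557 (mod 1349)
10^8 ≡ 557^2 = 310249 ≡ 1328 (mod 1349)
10^16 ≡ 1328^2 = 1763584 ≡ 441 (mod 1349)
10^32 ≡ 441^2 = 194481 ≡ 225 (mod 1349)
10^64 ≡ 225^2 = 50625 ≡ 712 (mod 1349)
10^128 ≡ 712^2 = 506944 ≡ 1069 (mod 1349)
10^256 ≡ 1069^2 = 1142761 ≡ 158 (mod 1349)
10^512 ≡ 158^2 = 24964 ≡ 682 (mod 1349)
10^1024 ≡ 682^2 = 465124 ≡ 1068 (mod 1349)
1348 = 1024 + 256 + 64 + 4 in binary powers of 2.
So 10^1348 ≡ 1068 · 158 · 712 · 557 ≡ 80 (mod 1349).
Since 80 ≠ 1, base 10 is a Fermat witness: 1349 is composite.

80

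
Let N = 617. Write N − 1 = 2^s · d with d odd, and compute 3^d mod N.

617 − 1 = 616 = 2^3 · 77, so d = 77.
3^1 ≡ 3 (mod 617)
3^2 ≡ 3^2 = 9 ≡ 9 (mod 617)
3^4 ≡ 9^2 = 81 ≡ 81 (mod 617)
3^8 ≡ 81^2 = 6561 ≡ 391 (mod 617)
3^16 ≡ 391^2 = 152881 ≡ 482 (mod 617)
3^32 ≡ 482^2 = 232324 ≡ 332 (mod 617)
3^64 ≡ 332^2 = 110224 ≡ 398 (mod 617)
77 = 64 + 8 + 4 + 1 in binary powers of 2.
So 3^77 ≡ 398 · 391 · 81 · 3 ≡ 478 (mod 617).
Squaring chain: 478 → 194 → 616; reaches −1, so base 3 does not prove 617 composite.

478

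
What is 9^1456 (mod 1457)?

1001

9^1 ≡ 9 (mod 1457)
9^2 ≡ 9^2 = 81 ≡ 81 (mod 1457)
9^4 ≡ 81^2 = 6561 ≡ 733 (mod 1457)
9^8 ≡ 733^2 = 537289 ≡ 1113 (mod 1457)
9^16 ≡ 1113^2 = 1238769 ≡ 319 (mod 1457)
9^32 ≡ 319^2 = 101761 ≡ 1228 (mod 1457)
9^64 ≡ 1228^2 = 1507984 ≡ 1446 (mod 1457)
9^128 ≡ 1446^2 = 2090916 ≡ 121 (mod 1457)
9^256 ≡ 121^2 = 14641 ≡ 71 (mod 1457)
9^512 ≡ 71^2 = 5041 ≡ 670 (mod 1457)
9^1024 ≡ 670^2 = 448900 ≡ 144 (mod 1457)
1456 = 1024 + 256 + 128 + 32 + 16 in binary powers of 2.
So 9^1456 ≡ 144 · 71 · 121 · 1228 · 319 ≡ 1001 (mod 1457).
Since 1001 ≠ 1, base 9 is a Fermat witness: 1457 is composite.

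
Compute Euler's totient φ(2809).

2756

Factor: 2809 = 53^2.
φ(2809) = 53^1·(53−1) = 2756.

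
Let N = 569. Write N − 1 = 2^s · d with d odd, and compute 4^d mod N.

568

569 − 1 = 568 = 2^3 · 71, so d = 71.
4^1 ≡ 4 (mod 569)
4^2 ≡ 4^2 = 16 ≡ 16 (mod 569)
4^4 ≡ 16^2 = 256 ≡ 256 (mod 569)
4^8 ≡ 256^2 = 65536 ≡ 101 (mod 569)
4^16 ≡ 101^2 = 10201 ≡ 528 (mod 569)
4^32 ≡ 528^2 = 278784 ≡ 543 (mod 569)
4^64 ≡ 543^2 = 294849 ≡ 107 (mod 569)
71 = 64 + 4 + 2 + 1 in binary powers of 2.
So 4^71 ≡ 107 · 256 · 16 · 4 ≡ 568 (mod 569).
Since 4^d ≡ 568 (mod 569), base 4 does not prove 569 composite.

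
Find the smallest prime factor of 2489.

19

2489 is odd.
Digit sum 23, not divisible by 3.
Ends in 9: not divisible by 5.
7: 2489 = 7·355 + 4
11: 2489 = 11·226 + 3
13: 2489 = 13·191 + 6
17: 2489 = 17·146 + 7
19: 2489 = 19·131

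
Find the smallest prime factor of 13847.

13847 is odd.
Digit sum 23, not divisible by 3.
Ends in 7: not divisible by 5.
7: 13847 = 7·1978 + 1
11: 13847 = 11·1258 + 9
13: 13847 = 13·1065 + 2
17: 13847 = 17·814 + 9
19: 13847 = 19·728 + 15
23: 13847 = 23·602 + 1
29: 13847 = 29·477 + 14
31: 13847 = 31·446 + 21
37: 13847 = 37·374 + 9
41: 13847 = 41·337 + 30
43: 13847 = 43·322 + 1
47: 13847 = 47·294 + 29
53: 13847 = 53·261 + 14
59: 13847 = 59·234 + 41
61: 13847 = 61·227

61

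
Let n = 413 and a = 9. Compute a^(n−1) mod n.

9^1 ≡ 9 (mod 413)
9^2 ≡ 9^2 = 81 ≡ 81 (mod 413)
9^4 ≡ 81^2 = 6561 ≡ 366 (mod 413)
9^8 ≡ 366^2 = 133956 ≡ 144 (mod 413)
9^16 ≡ 144^2 = 20736 ≡ 86 (mod 413)
9^32 ≡ 86^2 = 7396 ≡ 375 (mod 413)
9^64 ≡ 375^2 = 140625 ≡ 205 (mod 413)
9^128 ≡ 205^2 = 42025 ≡ 312 (mod 413)
9^256 ≡ 312^2 = 97344 ≡ 289 (mod 413)
412 = 256 + 128 + 16 + 8 + 4 in binary powers of 2.
So 9^412 ≡ 289 · 312 · 86 · 144 · 366 ≡ 205 (mod 413).
Since 205 ≠ 1, base 9 is a Fermat witness: 413 is composite.

205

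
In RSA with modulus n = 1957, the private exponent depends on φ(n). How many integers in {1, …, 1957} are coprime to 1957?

1836

Factor: 1957 = 19 · 103.
φ(1957) = (19−1) · (103−1) = 18 · 102 = 1836.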